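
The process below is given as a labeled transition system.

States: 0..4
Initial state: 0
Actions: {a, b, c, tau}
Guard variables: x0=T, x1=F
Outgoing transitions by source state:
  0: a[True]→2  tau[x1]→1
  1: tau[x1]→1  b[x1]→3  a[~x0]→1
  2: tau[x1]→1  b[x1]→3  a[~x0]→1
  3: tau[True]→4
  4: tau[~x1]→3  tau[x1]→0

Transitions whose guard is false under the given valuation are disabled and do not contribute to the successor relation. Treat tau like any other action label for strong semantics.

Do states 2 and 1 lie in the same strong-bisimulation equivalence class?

Compute ~ classes (split until stable):
  round 0: {{0,1,2,3,4}}
  round 1: {{0},{1,2},{3,4}}
stable after 2 split(s): 3 block(s)
class of 2: {1,2}; class of 1: {1,2}

Answer: BISIMILAR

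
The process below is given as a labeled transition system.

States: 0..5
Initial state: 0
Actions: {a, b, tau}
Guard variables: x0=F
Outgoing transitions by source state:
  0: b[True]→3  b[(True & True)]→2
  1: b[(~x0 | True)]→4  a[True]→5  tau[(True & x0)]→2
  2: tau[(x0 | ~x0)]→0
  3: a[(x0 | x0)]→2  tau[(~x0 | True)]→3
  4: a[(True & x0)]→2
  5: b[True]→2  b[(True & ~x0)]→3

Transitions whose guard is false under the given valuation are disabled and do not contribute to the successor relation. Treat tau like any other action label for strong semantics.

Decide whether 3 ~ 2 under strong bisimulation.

Answer: NOT BISIMILAR

Working:
Refine partition for ~:
  π0 = {{0,1,2,3,4,5}}
  π1 = {{0,5},{1},{2,3},{4}}
  π2 = {{0,5},{1},{2},{3},{4}}
stable after 3 split(s): 5 block(s)
3∈{3}, 2∈{2}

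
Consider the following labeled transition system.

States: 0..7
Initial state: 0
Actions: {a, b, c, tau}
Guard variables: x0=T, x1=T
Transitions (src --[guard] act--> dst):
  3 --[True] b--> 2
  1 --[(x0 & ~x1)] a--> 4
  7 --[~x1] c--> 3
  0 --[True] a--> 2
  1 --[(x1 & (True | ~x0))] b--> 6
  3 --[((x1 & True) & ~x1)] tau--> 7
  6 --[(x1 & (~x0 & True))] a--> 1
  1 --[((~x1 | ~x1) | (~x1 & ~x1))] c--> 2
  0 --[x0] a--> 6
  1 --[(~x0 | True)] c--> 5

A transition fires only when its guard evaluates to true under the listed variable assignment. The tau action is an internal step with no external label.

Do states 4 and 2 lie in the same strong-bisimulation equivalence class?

Answer: BISIMILAR

Working:
Bisimulation quotient by refinement:
  π0 = {{0,1,2,3,4,5,6,7}}
  π1 = {{0},{1},{2,4,5,6,7},{3}}
Fixed point at round 2; 4 class(es).
class of 4: {2,4,5,6,7}; class of 2: {2,4,5,6,7}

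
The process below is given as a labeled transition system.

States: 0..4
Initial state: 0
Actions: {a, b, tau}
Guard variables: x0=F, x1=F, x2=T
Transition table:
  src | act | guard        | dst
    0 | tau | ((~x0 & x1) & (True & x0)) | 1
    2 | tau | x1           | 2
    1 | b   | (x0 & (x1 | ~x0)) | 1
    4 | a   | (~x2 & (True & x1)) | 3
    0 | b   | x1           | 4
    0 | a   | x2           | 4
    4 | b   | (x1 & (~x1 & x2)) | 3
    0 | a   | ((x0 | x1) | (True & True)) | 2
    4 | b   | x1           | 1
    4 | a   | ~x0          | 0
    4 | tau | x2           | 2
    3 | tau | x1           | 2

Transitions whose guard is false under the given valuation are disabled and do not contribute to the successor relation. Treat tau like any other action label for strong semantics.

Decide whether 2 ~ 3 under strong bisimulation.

Answer: BISIMILAR

Trace:
Refine partition for ~:
  round 0: {{0,1,2,3,4}}
  round 1: {{0},{1,2,3},{4}}
3 equivalence class(es) (converged in 2)
class of 2: {1,2,3}; class of 3: {1,2,3}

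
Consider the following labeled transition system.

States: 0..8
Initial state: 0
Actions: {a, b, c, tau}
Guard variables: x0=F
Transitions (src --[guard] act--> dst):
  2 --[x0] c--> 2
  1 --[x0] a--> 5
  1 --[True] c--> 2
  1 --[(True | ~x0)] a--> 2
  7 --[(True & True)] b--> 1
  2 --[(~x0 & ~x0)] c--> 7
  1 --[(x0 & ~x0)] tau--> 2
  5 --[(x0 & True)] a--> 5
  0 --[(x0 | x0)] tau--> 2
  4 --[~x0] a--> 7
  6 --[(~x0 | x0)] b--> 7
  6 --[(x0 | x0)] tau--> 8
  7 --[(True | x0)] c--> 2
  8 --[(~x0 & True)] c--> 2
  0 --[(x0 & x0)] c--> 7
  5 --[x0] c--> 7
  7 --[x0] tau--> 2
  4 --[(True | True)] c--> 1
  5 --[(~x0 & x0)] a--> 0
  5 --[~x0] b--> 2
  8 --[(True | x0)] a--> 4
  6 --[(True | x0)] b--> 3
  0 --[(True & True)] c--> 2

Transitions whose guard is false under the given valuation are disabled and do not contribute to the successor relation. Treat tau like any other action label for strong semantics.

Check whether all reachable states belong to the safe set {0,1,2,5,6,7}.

Answer: INVARIANT HOLDS

Trace:
Safe = {0,1,2,5,6,7}
Reachable = {0,1,2,7}
  0: ✓
  1: ✓
  2: ✓
  7: ✓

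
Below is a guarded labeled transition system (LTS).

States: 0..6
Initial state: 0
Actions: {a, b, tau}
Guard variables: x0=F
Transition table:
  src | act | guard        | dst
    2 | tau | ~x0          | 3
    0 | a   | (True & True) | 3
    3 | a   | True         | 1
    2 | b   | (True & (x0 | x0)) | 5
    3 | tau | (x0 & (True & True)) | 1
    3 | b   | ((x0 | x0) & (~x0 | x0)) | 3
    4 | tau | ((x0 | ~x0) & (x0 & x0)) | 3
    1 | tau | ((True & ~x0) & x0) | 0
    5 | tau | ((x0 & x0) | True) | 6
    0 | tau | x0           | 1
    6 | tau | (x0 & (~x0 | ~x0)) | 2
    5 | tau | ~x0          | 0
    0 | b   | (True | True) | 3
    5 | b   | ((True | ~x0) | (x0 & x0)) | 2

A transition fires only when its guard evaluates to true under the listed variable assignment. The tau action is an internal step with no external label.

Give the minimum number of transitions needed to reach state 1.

Answer: 2

Trace:
Layered search for 1:
  Layer 0: {0}
  Layer 1: {3}
  Layer 2: {1}
depth(1)=2, e.g. a·a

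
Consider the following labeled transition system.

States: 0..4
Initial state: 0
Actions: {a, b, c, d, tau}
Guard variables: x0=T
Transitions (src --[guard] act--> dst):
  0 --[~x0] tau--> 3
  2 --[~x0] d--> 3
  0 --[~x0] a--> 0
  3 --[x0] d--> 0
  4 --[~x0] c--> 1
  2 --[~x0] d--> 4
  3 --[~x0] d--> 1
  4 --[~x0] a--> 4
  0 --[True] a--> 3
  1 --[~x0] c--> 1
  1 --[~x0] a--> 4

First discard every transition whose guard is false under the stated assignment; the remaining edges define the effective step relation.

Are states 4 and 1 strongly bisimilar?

Bisimulation quotient by refinement:
  π0 = {{0,1,2,3,4}}
  π1 = {{0},{1,2,4},{3}}
stable after 2 split(s): 3 block(s)
class of 4: {1,2,4}; class of 1: {1,2,4}

Answer: BISIMILAR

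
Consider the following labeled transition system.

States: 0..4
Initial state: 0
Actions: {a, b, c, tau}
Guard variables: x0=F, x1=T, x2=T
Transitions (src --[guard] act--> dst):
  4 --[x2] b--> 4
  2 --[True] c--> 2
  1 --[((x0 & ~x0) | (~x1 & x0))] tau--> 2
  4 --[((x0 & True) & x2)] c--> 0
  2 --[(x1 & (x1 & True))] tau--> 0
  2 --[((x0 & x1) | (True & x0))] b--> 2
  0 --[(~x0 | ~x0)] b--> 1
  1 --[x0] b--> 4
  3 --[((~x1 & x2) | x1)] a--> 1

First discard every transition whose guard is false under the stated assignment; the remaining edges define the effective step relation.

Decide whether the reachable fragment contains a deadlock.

R = {0,1}
  0: b→1  [1 out]
  1: ∅  [STUCK]
Path to 1: b

Answer: DEADLOCK at state 1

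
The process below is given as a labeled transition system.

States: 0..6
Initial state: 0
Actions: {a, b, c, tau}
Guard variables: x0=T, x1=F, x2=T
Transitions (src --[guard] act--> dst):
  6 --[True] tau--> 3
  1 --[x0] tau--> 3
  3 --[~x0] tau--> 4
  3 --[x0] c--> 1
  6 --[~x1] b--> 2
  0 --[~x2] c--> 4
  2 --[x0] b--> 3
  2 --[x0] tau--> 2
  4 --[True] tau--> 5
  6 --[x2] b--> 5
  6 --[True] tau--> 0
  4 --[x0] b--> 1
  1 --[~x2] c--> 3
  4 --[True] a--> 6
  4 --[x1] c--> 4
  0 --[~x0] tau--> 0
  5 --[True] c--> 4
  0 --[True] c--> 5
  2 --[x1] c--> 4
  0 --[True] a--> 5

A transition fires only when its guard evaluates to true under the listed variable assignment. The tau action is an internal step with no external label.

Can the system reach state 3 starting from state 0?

Guard filter leaves 14 enabled edge(s).
Layer 0: {0}
Layer 1: {5}  now seen {0,5}
Layer 2: {4}  now seen {0,4,5}
Layer 3: {1,6}  now seen {0,1,4,5,6}
Layer 4: {2,3}  now seen {0,1,2,3,4,5,6}
Reachable = {0,1,2,3,4,5,6}
witness 3: c·c·b·tau

Answer: REACHABLE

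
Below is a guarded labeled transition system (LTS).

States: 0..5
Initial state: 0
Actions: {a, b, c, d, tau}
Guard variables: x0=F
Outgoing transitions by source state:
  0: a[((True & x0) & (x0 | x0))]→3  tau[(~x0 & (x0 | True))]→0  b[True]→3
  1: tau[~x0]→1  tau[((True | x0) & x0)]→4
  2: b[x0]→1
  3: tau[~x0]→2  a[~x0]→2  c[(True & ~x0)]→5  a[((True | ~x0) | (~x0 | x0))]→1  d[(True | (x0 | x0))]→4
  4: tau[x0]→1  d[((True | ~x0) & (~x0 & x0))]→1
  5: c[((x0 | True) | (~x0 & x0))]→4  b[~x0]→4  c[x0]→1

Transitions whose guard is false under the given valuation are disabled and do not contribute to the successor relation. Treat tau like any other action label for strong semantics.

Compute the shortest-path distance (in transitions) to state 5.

Breadth-first toward 5:
  L0 = {0}
  L1 = {3}
  L2 = {1,2,4,5}
first hit 5 at d=2 via b·c

Answer: 2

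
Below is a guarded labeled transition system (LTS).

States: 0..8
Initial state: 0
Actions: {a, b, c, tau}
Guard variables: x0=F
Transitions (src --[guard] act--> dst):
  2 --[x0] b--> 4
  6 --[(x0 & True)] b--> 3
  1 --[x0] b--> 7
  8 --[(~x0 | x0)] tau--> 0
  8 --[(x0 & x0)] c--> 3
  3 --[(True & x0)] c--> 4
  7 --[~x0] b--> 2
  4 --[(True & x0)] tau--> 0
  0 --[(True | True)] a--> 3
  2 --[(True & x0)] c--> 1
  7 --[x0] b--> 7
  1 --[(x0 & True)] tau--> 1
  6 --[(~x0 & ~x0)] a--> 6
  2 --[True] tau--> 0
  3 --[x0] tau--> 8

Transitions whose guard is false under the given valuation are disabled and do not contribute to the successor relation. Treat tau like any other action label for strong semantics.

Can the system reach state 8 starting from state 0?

5 transition(s) survive guard evaluation.
Layer 0: {0}
Layer 1: {3}  total {0,3}
Reach set: {0,3}

Answer: UNREACHABLE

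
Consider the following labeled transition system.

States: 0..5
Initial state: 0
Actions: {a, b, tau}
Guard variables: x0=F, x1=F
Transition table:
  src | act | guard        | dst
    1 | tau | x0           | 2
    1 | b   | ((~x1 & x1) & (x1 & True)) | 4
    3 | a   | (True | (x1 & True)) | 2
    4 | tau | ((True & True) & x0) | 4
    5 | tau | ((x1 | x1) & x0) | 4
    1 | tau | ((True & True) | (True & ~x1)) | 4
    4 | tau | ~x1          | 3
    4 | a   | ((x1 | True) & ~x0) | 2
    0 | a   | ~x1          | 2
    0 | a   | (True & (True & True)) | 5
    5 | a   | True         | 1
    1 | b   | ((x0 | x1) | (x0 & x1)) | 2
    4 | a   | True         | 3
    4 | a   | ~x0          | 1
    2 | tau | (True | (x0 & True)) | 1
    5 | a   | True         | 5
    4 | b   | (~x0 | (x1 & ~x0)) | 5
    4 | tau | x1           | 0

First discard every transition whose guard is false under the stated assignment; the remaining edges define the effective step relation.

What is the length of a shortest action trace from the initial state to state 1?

Answer: 2

Trace:
Layered search for 1:
  L0 = {0}
  L1 = {2,5}
  L2 = {1}
depth(1)=2, e.g. a·tau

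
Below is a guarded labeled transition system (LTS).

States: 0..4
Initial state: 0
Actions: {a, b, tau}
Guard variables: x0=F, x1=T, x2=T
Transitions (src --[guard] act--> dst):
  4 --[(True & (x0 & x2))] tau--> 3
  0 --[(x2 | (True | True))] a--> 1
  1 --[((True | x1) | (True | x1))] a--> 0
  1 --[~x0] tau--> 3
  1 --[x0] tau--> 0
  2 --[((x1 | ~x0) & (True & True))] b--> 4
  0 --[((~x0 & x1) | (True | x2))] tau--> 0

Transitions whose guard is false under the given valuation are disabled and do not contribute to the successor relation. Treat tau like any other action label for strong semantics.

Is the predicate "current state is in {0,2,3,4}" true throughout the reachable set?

Answer: INVARIANT VIOLATED at state 1

Trace:
Allowed set {0,2,3,4}
R = {0,1,3}
  0: safe
  1: VIOLATES
  3: safe
counterexample path to 1: a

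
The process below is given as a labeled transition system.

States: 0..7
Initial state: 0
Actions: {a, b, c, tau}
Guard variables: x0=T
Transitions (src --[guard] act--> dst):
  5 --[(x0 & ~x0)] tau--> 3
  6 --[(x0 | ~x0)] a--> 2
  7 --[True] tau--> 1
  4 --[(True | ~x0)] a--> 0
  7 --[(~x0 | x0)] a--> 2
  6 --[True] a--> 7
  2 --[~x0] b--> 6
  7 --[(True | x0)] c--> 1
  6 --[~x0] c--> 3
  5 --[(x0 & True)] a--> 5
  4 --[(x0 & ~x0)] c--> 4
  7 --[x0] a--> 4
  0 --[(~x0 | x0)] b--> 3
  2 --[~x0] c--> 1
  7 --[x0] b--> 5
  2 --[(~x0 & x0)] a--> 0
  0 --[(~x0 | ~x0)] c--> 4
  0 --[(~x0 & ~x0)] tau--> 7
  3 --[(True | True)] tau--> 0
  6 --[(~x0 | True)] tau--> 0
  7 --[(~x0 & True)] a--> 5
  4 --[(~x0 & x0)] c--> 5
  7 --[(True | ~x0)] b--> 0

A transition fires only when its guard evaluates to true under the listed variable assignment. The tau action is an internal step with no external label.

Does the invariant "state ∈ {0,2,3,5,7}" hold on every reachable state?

Inv-set: {0,2,3,5,7}
Reach set: {0,3}
  0: ok
  3: ok

Answer: INVARIANT HOLDS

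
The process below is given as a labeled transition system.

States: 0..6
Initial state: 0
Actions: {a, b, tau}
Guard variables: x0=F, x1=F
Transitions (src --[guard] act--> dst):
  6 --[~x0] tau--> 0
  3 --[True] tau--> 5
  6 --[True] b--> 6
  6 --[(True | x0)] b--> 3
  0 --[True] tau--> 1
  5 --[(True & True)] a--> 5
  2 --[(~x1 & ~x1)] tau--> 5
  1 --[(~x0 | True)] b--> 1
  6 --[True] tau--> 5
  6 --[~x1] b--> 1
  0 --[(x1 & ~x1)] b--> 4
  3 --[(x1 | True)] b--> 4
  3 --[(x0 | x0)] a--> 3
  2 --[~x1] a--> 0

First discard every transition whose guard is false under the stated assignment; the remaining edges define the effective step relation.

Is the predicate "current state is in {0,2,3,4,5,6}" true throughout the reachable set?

Safe = {0,2,3,4,5,6}
Reachable = {0,1}
  0: ✓
  1: ✗ unsafe
witness against invariant: tau → 1

Answer: INVARIANT VIOLATED at state 1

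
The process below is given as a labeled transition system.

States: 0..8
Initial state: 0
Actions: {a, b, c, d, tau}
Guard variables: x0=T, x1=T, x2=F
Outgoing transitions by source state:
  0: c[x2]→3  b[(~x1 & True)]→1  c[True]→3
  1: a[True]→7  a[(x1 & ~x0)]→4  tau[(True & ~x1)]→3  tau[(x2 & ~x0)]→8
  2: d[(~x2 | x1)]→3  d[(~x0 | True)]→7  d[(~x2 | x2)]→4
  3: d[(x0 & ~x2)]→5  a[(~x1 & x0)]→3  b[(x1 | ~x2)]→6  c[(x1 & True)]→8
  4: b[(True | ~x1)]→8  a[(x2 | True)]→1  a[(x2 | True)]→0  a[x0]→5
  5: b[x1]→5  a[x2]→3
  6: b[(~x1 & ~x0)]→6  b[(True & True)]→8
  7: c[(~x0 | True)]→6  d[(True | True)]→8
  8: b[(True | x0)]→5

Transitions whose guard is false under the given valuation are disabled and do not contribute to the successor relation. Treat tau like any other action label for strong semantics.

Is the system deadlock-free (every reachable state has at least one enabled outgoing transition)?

Answer: DEADLOCK-FREE

Working:
R = {0,3,5,6,8}
  0: c→3  [deg 1]
  3: b→6  c→8  d→5  [deg 3]
  5: b→5  [deg 1]
  6: b→8  [deg 1]
  8: b→5  [deg 1]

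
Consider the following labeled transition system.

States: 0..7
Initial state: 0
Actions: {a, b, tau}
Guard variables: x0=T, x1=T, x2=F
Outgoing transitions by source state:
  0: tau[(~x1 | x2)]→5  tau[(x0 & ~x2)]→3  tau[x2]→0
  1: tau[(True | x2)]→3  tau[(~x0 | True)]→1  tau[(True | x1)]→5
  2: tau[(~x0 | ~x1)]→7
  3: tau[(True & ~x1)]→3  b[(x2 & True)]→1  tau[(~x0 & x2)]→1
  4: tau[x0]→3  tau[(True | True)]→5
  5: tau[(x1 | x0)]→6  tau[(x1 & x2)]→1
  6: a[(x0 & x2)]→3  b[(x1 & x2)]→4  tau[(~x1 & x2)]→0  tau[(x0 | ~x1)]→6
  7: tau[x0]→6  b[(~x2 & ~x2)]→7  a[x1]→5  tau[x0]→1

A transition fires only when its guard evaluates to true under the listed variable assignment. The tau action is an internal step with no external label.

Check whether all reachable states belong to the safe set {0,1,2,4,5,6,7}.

Allowed set {0,1,2,4,5,6,7}
Reach set: {0,3}
  0: ✓
  3: ✗ unsafe
counterexample path to 3: tau

Answer: INVARIANT VIOLATED at state 3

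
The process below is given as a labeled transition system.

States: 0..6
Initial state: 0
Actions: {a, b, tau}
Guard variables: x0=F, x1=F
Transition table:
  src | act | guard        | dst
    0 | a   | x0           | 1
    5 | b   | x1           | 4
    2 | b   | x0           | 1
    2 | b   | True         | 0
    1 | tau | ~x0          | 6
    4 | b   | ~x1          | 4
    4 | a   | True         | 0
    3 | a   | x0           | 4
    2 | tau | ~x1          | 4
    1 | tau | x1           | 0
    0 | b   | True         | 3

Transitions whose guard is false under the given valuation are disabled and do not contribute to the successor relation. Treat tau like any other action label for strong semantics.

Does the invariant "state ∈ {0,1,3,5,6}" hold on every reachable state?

Inv-set: {0,1,3,5,6}
Reach set: {0,3}
  0: safe
  3: safe

Answer: INVARIANT HOLDS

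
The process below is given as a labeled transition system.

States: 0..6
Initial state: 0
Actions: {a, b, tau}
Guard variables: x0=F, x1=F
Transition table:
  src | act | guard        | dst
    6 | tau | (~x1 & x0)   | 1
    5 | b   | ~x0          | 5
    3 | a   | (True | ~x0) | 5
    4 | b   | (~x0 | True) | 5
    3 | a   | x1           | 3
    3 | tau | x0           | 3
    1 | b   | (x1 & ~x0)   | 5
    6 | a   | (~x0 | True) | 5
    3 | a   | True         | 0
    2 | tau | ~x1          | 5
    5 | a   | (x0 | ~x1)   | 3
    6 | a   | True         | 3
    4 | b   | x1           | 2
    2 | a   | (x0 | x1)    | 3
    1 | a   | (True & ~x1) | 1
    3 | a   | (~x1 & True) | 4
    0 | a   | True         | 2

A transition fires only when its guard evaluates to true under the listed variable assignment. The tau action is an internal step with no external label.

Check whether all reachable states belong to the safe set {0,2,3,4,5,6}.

Safe = {0,2,3,4,5,6}
Reach set: {0,2,3,4,5}
  0: safe
  2: safe
  3: safe
  4: safe
  5: safe

Answer: INVARIANT HOLDS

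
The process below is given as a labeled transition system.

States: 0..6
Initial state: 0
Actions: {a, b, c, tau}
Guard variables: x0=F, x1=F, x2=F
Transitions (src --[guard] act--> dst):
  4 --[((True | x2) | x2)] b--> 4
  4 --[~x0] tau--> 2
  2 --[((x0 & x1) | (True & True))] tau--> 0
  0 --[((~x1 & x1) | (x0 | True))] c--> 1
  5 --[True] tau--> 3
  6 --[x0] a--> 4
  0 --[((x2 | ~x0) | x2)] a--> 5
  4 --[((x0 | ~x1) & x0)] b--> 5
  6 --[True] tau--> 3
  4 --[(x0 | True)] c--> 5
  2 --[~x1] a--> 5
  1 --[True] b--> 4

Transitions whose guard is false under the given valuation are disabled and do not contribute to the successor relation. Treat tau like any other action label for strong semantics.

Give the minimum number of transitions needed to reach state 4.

Layered search for 4:
  L0 = {0}
  L1 = {1,5}
  L2 = {3,4}
depth(4)=2, e.g. c·b

Answer: 2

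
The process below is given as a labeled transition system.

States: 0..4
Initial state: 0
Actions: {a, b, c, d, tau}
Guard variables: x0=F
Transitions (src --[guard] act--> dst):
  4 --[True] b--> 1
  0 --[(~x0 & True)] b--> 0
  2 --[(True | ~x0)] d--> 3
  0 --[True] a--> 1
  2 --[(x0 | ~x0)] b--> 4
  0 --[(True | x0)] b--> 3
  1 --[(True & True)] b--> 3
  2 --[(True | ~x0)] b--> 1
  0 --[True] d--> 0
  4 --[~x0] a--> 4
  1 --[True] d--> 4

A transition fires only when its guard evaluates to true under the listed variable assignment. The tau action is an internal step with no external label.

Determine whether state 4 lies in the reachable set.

Answer: REACHABLE

Working:
11 transition(s) survive guard evaluation.
Layer 0: {0}
Layer 1: {1,3}  cumulative {0,1,3}
Layer 2: {4}  cumulative {0,1,3,4}
Reachable = {0,1,3,4}
Path to 4: a·d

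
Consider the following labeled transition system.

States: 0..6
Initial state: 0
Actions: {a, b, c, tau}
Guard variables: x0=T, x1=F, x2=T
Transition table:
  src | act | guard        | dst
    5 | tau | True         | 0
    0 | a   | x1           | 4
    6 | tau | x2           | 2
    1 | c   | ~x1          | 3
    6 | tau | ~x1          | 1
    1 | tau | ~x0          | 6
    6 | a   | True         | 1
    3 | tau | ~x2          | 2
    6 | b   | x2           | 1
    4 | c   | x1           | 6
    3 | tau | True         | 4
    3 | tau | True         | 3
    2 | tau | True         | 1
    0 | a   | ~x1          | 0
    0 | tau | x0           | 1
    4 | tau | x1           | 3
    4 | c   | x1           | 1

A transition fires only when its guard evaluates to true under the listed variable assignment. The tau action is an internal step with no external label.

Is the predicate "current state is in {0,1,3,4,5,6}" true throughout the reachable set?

Allowed set {0,1,3,4,5,6}
Reach set: {0,1,3,4}
  0: ✓
  1: ✓
  3: ✓
  4: ✓

Answer: INVARIANT HOLDS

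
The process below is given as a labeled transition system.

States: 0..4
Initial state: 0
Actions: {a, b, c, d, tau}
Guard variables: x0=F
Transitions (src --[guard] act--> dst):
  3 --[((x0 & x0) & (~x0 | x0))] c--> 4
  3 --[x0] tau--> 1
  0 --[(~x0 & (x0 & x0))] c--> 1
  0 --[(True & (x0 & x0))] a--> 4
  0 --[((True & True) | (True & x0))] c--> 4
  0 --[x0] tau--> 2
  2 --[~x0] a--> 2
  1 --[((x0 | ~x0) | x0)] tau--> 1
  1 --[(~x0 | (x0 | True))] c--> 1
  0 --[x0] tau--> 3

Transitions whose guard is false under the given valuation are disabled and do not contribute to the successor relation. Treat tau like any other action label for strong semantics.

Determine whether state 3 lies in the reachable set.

Answer: UNREACHABLE

Working:
After dropping false guards: 4 live edges.
depth 0: {0}
depth 1: {4}  total {0,4}
Reach set: {0,4}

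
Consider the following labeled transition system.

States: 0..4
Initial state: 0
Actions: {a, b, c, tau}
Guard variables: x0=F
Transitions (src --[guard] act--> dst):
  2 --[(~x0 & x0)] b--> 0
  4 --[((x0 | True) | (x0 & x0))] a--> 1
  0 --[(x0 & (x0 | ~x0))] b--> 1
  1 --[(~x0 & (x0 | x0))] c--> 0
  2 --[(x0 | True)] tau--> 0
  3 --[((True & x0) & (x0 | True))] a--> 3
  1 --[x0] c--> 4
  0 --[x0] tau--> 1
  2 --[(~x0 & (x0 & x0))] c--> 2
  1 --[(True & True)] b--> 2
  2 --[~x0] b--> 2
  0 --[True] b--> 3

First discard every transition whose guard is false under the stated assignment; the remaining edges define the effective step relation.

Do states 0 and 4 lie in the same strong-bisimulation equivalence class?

Refine partition for ~:
  π0 = {{0,1,2,3,4}}
  π1 = {{0,1},{2},{3},{4}}
  π2 = {{0},{1},{2},{3},{4}}
Fixed point at round 3; 5 class(es).
[0]={0}  [4]={4}

Answer: NOT BISIMILAR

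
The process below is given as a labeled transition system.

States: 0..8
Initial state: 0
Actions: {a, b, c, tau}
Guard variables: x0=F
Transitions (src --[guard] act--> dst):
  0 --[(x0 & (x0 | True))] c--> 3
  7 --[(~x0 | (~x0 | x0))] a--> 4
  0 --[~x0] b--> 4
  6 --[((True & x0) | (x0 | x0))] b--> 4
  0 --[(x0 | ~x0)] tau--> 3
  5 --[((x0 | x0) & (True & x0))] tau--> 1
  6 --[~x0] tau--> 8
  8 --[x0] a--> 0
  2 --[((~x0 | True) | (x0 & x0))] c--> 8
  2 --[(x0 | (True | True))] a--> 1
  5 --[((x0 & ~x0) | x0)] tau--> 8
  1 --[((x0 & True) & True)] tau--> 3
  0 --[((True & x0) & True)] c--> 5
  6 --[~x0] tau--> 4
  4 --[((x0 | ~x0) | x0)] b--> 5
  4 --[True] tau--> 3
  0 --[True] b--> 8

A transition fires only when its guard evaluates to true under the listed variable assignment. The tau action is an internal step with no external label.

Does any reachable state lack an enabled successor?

Answer: DEADLOCK at state 3

Analysis:
R = {0,3,4,5,8}
  0: b→4  b→8  tau→3  [3 exit(s)]
  3: ∅  [no exit]
  4: b→5  tau→3  [2 exit(s)]
  5: ∅  [no exit]
  8: ∅  [no exit]
trace reaching 3: tau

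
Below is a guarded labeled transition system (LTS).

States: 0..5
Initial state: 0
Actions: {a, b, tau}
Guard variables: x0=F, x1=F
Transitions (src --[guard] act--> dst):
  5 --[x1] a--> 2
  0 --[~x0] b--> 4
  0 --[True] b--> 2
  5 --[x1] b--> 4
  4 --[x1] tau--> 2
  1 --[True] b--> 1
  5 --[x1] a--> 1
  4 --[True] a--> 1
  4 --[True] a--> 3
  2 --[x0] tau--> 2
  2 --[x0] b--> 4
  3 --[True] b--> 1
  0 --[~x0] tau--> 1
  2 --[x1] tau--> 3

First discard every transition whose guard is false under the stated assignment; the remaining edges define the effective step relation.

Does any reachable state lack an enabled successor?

Answer: DEADLOCK at state 2

Analysis:
R = {0,1,2,3,4}
  0: b→2  b→4  tau→1  [3 out]
  1: b→1  [1 out]
  2: ∅  [no exit]
  3: b→1  [1 out]
  4: a→1  a→3  [2 out]
witness 2: b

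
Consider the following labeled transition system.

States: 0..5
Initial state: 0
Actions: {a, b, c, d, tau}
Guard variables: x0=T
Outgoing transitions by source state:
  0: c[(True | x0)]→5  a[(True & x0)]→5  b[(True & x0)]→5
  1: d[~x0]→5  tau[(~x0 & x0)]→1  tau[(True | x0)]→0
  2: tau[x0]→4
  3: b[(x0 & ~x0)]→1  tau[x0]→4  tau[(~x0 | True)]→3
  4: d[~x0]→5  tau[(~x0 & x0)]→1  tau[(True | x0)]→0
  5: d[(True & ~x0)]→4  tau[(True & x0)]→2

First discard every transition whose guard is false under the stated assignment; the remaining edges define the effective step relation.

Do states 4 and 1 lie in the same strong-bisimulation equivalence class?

Refine partition for ~:
  round 0: {{0,1,2,3,4,5}}
  round 1: {{0},{1,2,3,4,5}}
  round 2: {{0},{1,4},{2,3,5}}
  round 3: {{0},{1,4},{2},{3},{5}}
stable after 4 split(s): 5 block(s)
4∈{1,4}, 1∈{1,4}

Answer: BISIMILAR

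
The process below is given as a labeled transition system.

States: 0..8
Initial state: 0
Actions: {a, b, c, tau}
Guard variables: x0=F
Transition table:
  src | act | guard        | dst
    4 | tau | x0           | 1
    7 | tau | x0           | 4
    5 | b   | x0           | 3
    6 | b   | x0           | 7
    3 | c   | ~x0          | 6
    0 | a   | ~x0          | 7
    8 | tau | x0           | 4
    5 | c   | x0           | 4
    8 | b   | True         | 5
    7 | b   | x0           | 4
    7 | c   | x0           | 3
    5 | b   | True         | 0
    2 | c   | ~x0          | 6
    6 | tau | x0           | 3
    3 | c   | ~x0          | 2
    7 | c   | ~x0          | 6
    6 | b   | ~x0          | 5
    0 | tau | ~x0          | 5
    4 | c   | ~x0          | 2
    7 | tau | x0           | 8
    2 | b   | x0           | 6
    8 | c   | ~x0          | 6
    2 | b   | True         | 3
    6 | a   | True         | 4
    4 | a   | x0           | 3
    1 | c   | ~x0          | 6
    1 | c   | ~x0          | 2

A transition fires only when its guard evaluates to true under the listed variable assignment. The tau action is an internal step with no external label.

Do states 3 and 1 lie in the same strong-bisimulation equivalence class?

Answer: BISIMILAR

Analysis:
Compute ~ classes (split until stable):
  round 0: {{0,1,2,3,4,5,6,7,8}}
  round 1: {{0},{1,3,4,7},{2,8},{5},{6}}
  round 2: {{0},{1,3},{2},{4},{5},{6},{7},{8}}
stable after 3 split(s): 8 block(s)
[3]={1,3}  [1]={1,3}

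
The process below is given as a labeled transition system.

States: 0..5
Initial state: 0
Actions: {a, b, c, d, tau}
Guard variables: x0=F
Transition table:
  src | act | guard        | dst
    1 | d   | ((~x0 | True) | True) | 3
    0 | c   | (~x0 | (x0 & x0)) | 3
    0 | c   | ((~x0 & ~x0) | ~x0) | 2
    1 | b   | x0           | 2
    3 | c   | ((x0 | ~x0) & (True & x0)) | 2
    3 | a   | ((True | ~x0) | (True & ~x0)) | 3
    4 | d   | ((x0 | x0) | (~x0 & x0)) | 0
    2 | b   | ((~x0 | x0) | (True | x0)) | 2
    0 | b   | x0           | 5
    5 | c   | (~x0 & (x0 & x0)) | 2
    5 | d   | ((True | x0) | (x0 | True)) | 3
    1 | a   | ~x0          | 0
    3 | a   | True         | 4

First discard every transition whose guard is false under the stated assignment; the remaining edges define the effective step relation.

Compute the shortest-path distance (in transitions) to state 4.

Answer: 2

Analysis:
Layered search for 4:
  Layer 0: {0}
  Layer 1: {2,3}
  Layer 2: {4}
depth(4)=2, e.g. c·a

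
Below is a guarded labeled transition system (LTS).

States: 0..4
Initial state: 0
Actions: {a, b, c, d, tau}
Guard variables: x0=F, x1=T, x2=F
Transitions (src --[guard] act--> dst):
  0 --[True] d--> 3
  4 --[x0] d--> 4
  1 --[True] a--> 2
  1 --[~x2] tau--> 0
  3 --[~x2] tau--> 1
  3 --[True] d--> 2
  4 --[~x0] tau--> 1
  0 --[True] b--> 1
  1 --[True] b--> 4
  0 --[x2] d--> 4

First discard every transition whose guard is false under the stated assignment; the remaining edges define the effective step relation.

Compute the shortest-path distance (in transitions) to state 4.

Breadth-first toward 4:
  depth 0: {0}
  depth 1: {1,3}
  depth 2: {2,4}
depth(4)=2, e.g. b·b

Answer: 2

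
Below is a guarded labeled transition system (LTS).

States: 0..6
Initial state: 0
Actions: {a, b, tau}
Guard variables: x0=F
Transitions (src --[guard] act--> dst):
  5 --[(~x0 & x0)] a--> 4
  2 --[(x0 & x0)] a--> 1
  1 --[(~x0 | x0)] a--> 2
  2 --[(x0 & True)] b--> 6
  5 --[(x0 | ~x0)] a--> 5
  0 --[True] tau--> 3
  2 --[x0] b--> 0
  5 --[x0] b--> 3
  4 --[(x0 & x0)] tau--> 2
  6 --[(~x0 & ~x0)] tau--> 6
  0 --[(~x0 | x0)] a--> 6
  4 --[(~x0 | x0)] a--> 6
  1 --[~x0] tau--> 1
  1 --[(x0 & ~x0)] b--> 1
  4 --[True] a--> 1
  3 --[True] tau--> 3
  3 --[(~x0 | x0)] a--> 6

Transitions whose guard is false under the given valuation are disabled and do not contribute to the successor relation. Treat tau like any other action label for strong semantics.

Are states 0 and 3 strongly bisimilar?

Bisimulation quotient by refinement:
  π0 = {{0,1,2,3,4,5,6}}
  π1 = {{0,1,3},{2},{4,5},{6}}
  π2 = {{0,3},{1},{2},{4},{5},{6}}
Fixed point at round 3; 6 class(es).
[0]={0,3}  [3]={0,3}

Answer: BISIMILAR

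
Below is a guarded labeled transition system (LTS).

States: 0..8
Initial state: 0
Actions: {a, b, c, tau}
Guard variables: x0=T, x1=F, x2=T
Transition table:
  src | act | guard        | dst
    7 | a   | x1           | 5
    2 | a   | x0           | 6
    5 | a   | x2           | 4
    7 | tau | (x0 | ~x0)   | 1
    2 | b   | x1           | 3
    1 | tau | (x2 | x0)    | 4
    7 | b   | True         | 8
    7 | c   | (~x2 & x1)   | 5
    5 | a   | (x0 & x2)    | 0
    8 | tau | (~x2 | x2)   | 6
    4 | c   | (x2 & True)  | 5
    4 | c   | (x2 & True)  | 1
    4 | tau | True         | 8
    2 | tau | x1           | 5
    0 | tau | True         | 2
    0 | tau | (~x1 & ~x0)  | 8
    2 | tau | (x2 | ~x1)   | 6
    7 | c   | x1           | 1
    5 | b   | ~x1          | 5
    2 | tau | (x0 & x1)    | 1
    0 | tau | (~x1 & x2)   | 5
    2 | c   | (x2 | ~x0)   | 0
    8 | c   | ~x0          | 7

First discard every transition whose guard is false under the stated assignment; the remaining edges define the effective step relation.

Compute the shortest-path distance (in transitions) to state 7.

Answer: UNREACHABLE

Analysis:
Layered search for 7:
  L0 = {0}
  L1 = {2,5}
  L2 = {4,6}
  L3 = {1,8}
7 never appears.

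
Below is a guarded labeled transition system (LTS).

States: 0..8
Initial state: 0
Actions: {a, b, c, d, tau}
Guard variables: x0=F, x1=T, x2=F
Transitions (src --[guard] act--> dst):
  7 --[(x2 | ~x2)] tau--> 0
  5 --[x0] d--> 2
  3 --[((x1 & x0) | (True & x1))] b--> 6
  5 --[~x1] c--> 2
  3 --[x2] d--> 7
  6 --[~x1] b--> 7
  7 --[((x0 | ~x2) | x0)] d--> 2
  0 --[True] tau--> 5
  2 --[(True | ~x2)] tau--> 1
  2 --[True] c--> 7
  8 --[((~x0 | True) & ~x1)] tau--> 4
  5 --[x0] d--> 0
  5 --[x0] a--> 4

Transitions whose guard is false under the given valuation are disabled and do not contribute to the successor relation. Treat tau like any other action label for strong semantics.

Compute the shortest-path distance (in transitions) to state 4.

Answer: UNREACHABLE

Trace:
BFS to 4:
  depth 0: {0}
  depth 1: {5}
4 never appears.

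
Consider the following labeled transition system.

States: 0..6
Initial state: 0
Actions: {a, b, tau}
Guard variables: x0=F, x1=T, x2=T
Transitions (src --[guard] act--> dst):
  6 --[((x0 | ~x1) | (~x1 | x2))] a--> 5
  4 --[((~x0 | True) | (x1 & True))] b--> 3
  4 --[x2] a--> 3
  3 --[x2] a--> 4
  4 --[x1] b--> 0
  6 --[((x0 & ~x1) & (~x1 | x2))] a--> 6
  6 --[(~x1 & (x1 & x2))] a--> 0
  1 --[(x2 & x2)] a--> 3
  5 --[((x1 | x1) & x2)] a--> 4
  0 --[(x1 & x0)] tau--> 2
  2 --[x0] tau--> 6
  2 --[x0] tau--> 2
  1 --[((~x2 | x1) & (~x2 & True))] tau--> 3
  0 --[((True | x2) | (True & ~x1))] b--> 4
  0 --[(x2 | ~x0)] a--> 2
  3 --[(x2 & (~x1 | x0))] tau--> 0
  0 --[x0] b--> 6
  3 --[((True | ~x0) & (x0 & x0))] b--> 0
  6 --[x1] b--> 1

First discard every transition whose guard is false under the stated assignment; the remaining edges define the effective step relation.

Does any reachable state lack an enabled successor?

Answer: DEADLOCK at state 2

Working:
Reach set: {0,2,3,4}
  0: a→2  b→4  [2 out]
  2: ∅  [STUCK]
  3: a→4  [1 out]
  4: a→3  b→0  b→3  [3 out]
trace reaching 2: a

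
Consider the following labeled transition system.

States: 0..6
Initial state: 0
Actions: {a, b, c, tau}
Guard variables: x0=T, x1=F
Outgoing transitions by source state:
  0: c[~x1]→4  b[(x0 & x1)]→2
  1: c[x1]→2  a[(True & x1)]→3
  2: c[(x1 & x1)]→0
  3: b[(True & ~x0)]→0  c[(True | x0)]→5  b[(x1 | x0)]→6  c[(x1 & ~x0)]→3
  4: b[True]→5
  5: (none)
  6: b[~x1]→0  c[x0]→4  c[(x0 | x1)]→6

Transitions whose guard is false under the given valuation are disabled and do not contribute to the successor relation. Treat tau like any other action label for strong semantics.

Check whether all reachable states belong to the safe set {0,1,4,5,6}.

Answer: INVARIANT HOLDS

Analysis:
Inv-set: {0,1,4,5,6}
R = {0,4,5}
  0: ✓
  4: ✓
  5: ✓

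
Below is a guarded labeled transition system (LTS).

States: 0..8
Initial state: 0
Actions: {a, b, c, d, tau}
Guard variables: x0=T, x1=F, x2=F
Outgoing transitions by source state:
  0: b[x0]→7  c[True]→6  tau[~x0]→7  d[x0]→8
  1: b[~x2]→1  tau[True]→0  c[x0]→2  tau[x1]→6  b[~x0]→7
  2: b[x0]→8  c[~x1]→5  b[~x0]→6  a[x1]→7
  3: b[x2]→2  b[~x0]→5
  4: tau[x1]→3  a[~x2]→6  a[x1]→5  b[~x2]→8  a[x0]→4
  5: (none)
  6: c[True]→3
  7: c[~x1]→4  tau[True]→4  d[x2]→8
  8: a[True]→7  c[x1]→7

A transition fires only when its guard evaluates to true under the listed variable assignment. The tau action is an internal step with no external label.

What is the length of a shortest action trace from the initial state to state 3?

BFS to 3:
  Layer 0: {0}
  Layer 1: {6,7,8}
  Layer 2: {3,4}
3 enters at depth 2; path c·c

Answer: 2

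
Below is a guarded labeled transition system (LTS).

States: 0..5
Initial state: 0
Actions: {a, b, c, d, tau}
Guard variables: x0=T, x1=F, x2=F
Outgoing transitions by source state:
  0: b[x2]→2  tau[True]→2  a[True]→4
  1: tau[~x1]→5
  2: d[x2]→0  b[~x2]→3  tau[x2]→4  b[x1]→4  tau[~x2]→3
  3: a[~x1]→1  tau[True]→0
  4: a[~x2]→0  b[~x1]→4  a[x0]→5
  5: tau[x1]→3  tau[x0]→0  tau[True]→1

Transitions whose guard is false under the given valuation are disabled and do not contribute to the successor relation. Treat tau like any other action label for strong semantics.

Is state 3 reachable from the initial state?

12 transition(s) survive guard evaluation.
depth 0: {0}
depth 1: {2,4}  total {0,2,4}
depth 2: {3,5}  total {0,2,3,4,5}
depth 3: {1}  total {0,1,2,3,4,5}
Reachable = {0,1,2,3,4,5}
trace reaching 3: tau·b

Answer: REACHABLE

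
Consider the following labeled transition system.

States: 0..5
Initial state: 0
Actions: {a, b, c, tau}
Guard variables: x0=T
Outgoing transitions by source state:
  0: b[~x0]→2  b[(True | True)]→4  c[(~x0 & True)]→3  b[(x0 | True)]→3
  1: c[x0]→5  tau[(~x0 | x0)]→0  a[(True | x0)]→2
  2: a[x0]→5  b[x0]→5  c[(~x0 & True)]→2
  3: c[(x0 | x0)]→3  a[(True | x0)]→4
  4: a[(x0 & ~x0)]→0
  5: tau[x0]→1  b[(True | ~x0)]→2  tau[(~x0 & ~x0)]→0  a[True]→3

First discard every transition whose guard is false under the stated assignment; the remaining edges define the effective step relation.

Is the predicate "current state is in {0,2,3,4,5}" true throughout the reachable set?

Inv-set: {0,2,3,4,5}
Reachable = {0,3,4}
  0: ok
  3: ok
  4: ok

Answer: INVARIANT HOLDS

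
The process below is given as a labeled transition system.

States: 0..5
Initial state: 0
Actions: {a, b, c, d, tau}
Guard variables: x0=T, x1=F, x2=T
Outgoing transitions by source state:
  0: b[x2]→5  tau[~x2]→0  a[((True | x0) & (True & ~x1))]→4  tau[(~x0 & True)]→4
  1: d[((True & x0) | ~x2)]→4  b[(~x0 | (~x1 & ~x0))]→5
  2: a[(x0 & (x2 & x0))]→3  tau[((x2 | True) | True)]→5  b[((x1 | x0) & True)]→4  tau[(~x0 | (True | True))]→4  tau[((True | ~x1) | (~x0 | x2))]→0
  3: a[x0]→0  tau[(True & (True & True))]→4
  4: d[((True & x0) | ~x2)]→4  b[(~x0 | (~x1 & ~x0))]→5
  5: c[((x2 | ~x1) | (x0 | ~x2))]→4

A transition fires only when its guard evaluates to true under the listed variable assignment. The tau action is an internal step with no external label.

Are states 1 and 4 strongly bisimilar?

Answer: BISIMILAR

Working:
Bisimulation quotient by refinement:
  round 0: {{0,1,2,3,4,5}}
  round 1: {{0},{1,4},{2},{3},{5}}
stable after 2 split(s): 5 block(s)
[1]={1,4}  [4]={1,4}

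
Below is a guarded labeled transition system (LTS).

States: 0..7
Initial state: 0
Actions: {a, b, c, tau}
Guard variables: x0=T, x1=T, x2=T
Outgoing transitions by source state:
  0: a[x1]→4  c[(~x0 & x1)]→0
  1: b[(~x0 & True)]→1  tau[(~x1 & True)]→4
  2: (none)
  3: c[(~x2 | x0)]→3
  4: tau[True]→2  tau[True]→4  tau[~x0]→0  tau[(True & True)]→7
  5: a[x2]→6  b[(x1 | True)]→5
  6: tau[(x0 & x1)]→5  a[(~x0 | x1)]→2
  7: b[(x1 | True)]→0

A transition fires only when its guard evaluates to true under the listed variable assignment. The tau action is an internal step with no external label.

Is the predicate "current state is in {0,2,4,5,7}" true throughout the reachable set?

Answer: INVARIANT HOLDS

Working:
Allowed set {0,2,4,5,7}
Reachable = {0,2,4,7}
  0: ok
  2: ok
  4: ok
  7: ok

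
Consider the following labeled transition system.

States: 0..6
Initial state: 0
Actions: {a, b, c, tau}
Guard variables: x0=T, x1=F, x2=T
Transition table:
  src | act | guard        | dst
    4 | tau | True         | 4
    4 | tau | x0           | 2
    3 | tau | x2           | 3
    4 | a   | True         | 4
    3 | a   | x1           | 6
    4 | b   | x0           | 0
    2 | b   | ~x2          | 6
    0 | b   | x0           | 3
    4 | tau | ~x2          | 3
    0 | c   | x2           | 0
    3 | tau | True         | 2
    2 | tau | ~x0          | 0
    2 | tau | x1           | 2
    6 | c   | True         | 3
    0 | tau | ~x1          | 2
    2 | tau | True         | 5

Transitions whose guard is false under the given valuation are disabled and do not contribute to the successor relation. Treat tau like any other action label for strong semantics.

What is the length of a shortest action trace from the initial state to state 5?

BFS to 5:
  Layer 0: {0}
  Layer 1: {2,3}
  Layer 2: {5}
depth(5)=2, e.g. tau·tau

Answer: 2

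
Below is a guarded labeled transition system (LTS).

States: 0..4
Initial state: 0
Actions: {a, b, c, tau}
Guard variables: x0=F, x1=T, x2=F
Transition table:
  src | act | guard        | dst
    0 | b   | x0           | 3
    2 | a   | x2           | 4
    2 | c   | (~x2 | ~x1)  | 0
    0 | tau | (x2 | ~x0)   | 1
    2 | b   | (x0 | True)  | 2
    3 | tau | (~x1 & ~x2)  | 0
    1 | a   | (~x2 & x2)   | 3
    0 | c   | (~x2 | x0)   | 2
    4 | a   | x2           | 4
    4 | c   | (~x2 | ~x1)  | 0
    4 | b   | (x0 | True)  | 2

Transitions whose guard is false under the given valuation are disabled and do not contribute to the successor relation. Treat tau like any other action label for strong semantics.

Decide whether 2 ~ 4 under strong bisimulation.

Compute ~ classes (split until stable):
  P[0] = {{0,1,2,3,4}}
  P[1] = {{0},{1,3},{2,4}}
3 equivalence class(es) (converged in 2)
class of 2: {2,4}; class of 4: {2,4}

Answer: BISIMILAR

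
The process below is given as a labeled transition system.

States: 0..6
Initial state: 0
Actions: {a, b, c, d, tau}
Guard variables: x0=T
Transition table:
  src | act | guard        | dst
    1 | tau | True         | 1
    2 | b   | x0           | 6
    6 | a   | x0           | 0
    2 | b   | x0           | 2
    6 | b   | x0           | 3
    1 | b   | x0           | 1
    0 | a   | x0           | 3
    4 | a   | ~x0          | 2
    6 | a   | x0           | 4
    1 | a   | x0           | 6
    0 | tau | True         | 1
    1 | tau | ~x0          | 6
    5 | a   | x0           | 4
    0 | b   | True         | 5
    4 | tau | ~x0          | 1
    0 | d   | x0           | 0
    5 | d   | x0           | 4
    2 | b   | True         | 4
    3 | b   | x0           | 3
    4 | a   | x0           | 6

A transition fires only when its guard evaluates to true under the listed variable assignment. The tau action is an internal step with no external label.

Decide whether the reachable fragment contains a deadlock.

Answer: DEADLOCK-FREE

Working:
Reachable = {0,1,3,4,5,6}
  0: a→3  b→5  d→0  tau→1  [deg 4]
  1: a→6  b→1  tau→1  [deg 3]
  3: b→3  [deg 1]
  4: a→6  [deg 1]
  5: a→4  d→4  [deg 2]
  6: a→0  a→4  b→3  [deg 3]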